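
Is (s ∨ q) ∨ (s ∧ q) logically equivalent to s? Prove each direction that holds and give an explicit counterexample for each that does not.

Only the reverse direction holds.

[⇒] This fails. Under q = T, s = F, the left side is true but the right side is false.

[⇐] Assume the antecedent. If q is true, (s ∨ q) ∨ (s ∧ q) reduces to true regardless of the other variables. If q is false, the antecedent forces (q = F, s = T), and (s ∨ q) ∨ (s ∧ q) holds there. Either way (s ∨ q) ∨ (s ∧ q) holds.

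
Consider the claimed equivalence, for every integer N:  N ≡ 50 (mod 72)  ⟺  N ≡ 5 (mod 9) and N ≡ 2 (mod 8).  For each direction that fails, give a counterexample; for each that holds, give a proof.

(⇐) If N ≡ 5 (mod 9) and N ≡ 2 (mod 8), then by the Chinese remainder theorem N ≡ 50 (mod 72). This is exactly N ≡ 50 (mod 72).

(⇒) Suppose N ≡ 50 (mod 72); write N = 72j + 50. Since 9 ∣ 72, reducing mod 9 gives N ≡ 50 ≡ 5 (mod 9); since 8 ∣ 72, reducing mod 8 gives N ≡ 50 ≡ 2 (mod 8).

Equivalent; both directions hold.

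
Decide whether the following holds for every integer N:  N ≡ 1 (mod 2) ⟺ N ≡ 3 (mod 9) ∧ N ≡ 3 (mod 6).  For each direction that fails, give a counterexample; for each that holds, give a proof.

Not equivalent: only (⇐) holds.

(⇒) This fails: N = 1 gives 1 ≡ 1 (mod 2) but 1 ≡ 1 (mod 9), so the conjunction on the right does not hold.

(⇐) Conversely, if N ≡ 3 (mod 9) and N ≡ 3 (mod 6), then by the Chinese remainder theorem N ≡ 3 (mod 18). Since 3 ≡ 1 (mod 2) and 2 ∣ 18, we get N ≡ 1 (mod 2).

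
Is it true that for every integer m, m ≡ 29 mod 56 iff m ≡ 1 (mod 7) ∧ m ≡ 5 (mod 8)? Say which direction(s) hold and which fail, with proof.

Both implications hold.

(⟹) Suppose m ≡ 29 (mod 56); write m = 56j + 29. Since 7 ∣ 56, reducing mod 7 gives m ≡ 29 ≡ 1 (mod 7); since 8 ∣ 56, reducing mod 8 gives m ≡ 29 ≡ 5 (mod 8).

(⟸) Conversely, if m ≡ 1 (mod 7) and m ≡ 5 (mod 8), then by the Chinese remainder theorem m ≡ 29 (mod 56). This is exactly m ≡ 29 (mod 56).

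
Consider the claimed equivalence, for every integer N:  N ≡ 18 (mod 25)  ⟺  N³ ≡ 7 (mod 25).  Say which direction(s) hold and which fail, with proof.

The biconditional holds.

[⇒] Suppose N ≡ 18 (mod 25). Write N = 25j + 18. Then (25j + 18)³ = 15625j³ + 33750j² + 24300j + 5832 = 25(625j³ + 1350j² + 972j + 233) + 7, so N³ ≡ 7 (mod 25).

[⇐] Conversely, suppose N³ ≡ 7 (mod 25). The only residue r in {0, …, 24} with r³ ≡ 7 (mod 25) is r = 18, so N ≡ 18 (mod 25).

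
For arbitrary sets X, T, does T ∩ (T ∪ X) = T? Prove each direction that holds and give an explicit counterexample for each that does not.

The two sets are equal.

(⊇) Let x ∈ T. Then either x ∈ T and x ∉ X; or x ∈ X ∩ T. In each case x ∈ T ∩ (T ∪ X), so T ⊆ T ∩ (T ∪ X).

(⊆) Let x ∈ T ∩ (T ∪ X). Then either x ∈ T and x ∉ X; or x ∈ X ∩ T. In each case x ∈ T, so T ∩ (T ∪ X) ⊆ T.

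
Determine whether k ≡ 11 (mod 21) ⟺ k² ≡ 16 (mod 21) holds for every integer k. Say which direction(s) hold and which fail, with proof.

Only the forward implication holds.

(⟹) Suppose k ≡ 11 (mod 21). Write k = 21j + 11. Then (21j + 11)² = 441j² + 462j + 121 = 21(21j² + 22j + 5) + 16, so k² ≡ 16 (mod 21).

(⟸) This fails: take k = 4. Then 4² = 16 ≡ 16 (mod 21), yet 4 ≡ 4 (mod 21), not 11.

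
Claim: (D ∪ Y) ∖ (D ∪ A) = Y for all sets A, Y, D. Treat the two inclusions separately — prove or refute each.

Only the forward inclusion holds.

(⊆) Let x ∈ (D ∪ Y) ∖ (D ∪ A). Then x ∈ Y and x ∉ A, D, from which x ∈ Y.

(⊇) This inclusion fails. Take A = {1}, Y = {1}, D = ∅; then 1 ∈ Y but 1 ∉ (D ∪ Y) ∖ (D ∪ A).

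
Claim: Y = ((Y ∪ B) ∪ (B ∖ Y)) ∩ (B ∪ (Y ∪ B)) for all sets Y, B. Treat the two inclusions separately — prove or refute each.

(⊆) holds; (⊇) fails.

(⊆) Let x ∈ Y. Then either x ∈ Y and x ∉ B; or x ∈ Y ∩ B. In each case x ∈ ((Y ∪ B) ∪ (B ∖ Y)) ∩ (B ∪ (Y ∪ B)), so Y ⊆ ((Y ∪ B) ∪ (B ∖ Y)) ∩ (B ∪ (Y ∪ B)).

(⊇) This inclusion fails. Take Y = ∅, B = {1}; then 1 ∈ ((Y ∪ B) ∪ (B ∖ Y)) ∩ (B ∪ (Y ∪ B)) but 1 ∉ Y.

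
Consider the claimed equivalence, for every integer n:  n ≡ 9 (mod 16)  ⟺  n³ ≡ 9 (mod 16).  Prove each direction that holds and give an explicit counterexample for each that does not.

The biconditional holds.

Forward direction. Suppose n ≡ 9 (mod 16). Write n = 16j + 9. Then (16j + 9)³ = 4096j³ + 6912j² + 3888j + 729 = 16(256j³ + 432j² + 243j + 45) + 9, so n³ ≡ 9 (mod 16).

Converse. Suppose n³ ≡ 9 (mod 16). The only residue r in {0, …, 15} with r³ ≡ 9 (mod 16) is r = 9, so n ≡ 9 (mod 16).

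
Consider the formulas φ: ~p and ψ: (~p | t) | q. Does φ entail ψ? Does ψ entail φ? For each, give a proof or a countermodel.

[⇒] Assume the antecedent. If t is true, (~p | t) | q reduces to true regardless of the other variables. If t is false, the antecedent forces (t = F, q = F, p = F) or (t = F, q = T, p = F), and (~p | t) | q holds there. Either way (~p | t) | q holds.

[⇐] This fails. Under t = T, q = F, p = T, the left side is false but the right side is true.

The forward direction holds; the converse fails.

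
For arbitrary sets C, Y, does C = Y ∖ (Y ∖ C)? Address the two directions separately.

(⊇) Let x ∈ Y ∖ (Y ∖ C). Then x ∈ C ∩ Y, from which x ∈ C.

(⊆) This inclusion fails. Take C = {1}, Y = ∅; then 1 ∈ C but 1 ∉ Y ∖ (Y ∖ C).

Only the reverse inclusion holds.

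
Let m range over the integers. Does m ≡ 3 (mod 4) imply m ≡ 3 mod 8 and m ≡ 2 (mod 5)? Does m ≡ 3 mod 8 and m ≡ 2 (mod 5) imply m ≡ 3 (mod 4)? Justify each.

The forward direction fails; the converse holds.

(→) This fails: m = 3 gives 3 ≡ 3 (mod 4) but 3 ≡ 3 (mod 5), so the conjunction on the right does not hold.

(←) Conversely, if m ≡ 3 (mod 8) and m ≡ 2 (mod 5), then by the Chinese remainder theorem m ≡ 27 (mod 40). Since 27 ≡ 3 (mod 4) and 4 ∣ 40, we get m ≡ 3 (mod 4).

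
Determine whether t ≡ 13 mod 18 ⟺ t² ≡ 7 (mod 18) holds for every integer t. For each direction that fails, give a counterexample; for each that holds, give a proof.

(→) Suppose t ≡ 13 mod 18. Write t = 18j + 13. Then (18j + 13)² = 324j² + 468j + 169 = 18(18j² + 26j + 9) + 7, so t² ≡ 7 (mod 18).

(←) This fails: take t = 5. Then 5² = 25 ≡ 7 (mod 18), yet 5 ≡ 5 (mod 18), not 13.

Only the forward direction holds.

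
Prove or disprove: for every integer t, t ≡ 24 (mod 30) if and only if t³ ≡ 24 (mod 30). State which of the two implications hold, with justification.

Equivalent; both directions hold.

Forward direction. Suppose t ≡ 24 (mod 30). Write t = 30j + 24. Then (30j + 24)³ = 27000j³ + 64800j² + 51840j + 13824 = 30(900j³ + 2160j² + 1728j + 460) + 24, so t³ ≡ 24 (mod 30).

Converse. Suppose t³ ≡ 24 (mod 30). The only residue r in {0, …, 29} with r³ ≡ 24 (mod 30) is r = 24, so t ≡ 24 (mod 30).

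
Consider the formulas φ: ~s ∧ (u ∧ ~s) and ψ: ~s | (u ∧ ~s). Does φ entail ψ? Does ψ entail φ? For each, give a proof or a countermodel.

The forward direction holds; the converse fails.

[⇒] Assume the antecedent. If u is true, the antecedent forces (u = T, s = F), and ~s | (u ∧ ~s) holds there. If u is false, the antecedent cannot hold. Either way ~s | (u ∧ ~s) holds.

[⇐] This fails. Under u = F, s = F, the left side is false but the right side is true.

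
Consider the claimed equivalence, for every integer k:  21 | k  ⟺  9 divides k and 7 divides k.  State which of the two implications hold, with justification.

Only the reverse direction holds.

(⇒) This fails: take k = 21. Certainly 21 ∣ 21, but 9 ∤ 21.

(⇐) Suppose 9 ∣ k and 7 ∣ k. Any common multiple of 9 and 7 is a multiple of their lcm; here gcd(9, 7) = 1, so lcm(9, 7) = 9·7 = 63, so 63 ∣ k. Since 21 ∣ 63, it follows that 21 ∣ k.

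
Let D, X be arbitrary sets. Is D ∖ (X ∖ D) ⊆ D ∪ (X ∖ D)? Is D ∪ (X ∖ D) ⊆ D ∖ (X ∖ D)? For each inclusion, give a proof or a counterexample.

The sets are not equal: only the forward inclusion holds.

Forward inclusion. Let x ∈ D ∖ (X ∖ D). Then either x ∈ D and x ∉ X; or x ∈ D ∩ X. In each case x ∈ D ∪ (X ∖ D), so D ∖ (X ∖ D) ⊆ D ∪ (X ∖ D).

Reverse inclusion. This inclusion fails. Take D = ∅, X = {1}; then 1 ∈ D ∪ (X ∖ D) but 1 ∉ D ∖ (X ∖ D).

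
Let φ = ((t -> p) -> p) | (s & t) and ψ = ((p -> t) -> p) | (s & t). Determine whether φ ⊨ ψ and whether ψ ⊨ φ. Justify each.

(⇒) fails; (⇐) holds.

[⇒] This fails. Under t = T, s = F, p = F, the left side is true but the right side is false.

[⇐] Assume the antecedent. If t is true, ((t -> p) -> p) | (s & t) reduces to true regardless of the other variables. If t is false, the antecedent forces (t = F, s = F, p = T) or (t = F, s = T, p = T), and ((t -> p) -> p) | (s & t) holds there. Either way ((t -> p) -> p) | (s & t) holds.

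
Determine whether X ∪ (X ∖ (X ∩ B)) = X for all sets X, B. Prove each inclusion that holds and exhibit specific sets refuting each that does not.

The two sets are equal.

Forward inclusion. Let x ∈ X ∪ (X ∖ (X ∩ B)). Then either x ∈ X and x ∉ B; or x ∈ X ∩ B. In each case x ∈ X, so X ∪ (X ∖ (X ∩ B)) ⊆ X.

Reverse inclusion. Let x ∈ X. Then either x ∈ X and x ∉ B; or x ∈ X ∩ B. In each case x ∈ X ∪ (X ∖ (X ∩ B)), so X ⊆ X ∪ (X ∖ (X ∩ B)).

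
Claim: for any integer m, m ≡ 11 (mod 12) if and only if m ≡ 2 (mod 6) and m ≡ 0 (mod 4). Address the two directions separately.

(⇒) This fails: m = 11 gives 11 ≡ 11 (mod 12) but 11 ≡ 5 (mod 6), so the conjunction on the right does not hold.

(⇐) This fails: m = 8 satisfies both congruences on the right (8 ≡ 2 mod 6 and 8 ≡ 0 mod 4) yet 8 ≡ 8 (mod 12), not 11.

Neither direction holds.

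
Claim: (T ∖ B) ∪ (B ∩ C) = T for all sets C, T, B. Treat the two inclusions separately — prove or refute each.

(⟹) This inclusion fails. Take C = {1}, T = ∅, B = {1}; then 1 ∈ (T ∖ B) ∪ (B ∩ C) but 1 ∉ T.

(⟸) This inclusion fails. Take C = ∅, T = {1}, B = {1}; then 1 ∈ T but 1 ∉ (T ∖ B) ∪ (B ∩ C).

(⊆) fails and (⊇) fails.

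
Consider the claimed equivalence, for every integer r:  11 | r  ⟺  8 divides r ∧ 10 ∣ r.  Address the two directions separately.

Both directions fail.

(⟹) This fails: take r = 11. Certainly 11 ∣ 11, but 8 ∤ 11.

(⟸) This fails: take r = 40. Both 8 ∣ 40 and 10 ∣ 40, yet 40 is not a multiple of 11 (since 40 = 3·11 + 7), so 11 ∤ 40.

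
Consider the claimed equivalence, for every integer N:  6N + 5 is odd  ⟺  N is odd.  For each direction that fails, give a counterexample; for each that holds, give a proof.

Forward direction. This fails: take N = 6. Then 6N + 5 = 41, which is odd, yet N = 6 is even, not odd.

Converse. Suppose N is odd. Since 6 is even, 6N is even for every N, so 6N + 5 has the same parity as 5, which is odd. Hence 6N + 5 is odd.

The forward direction fails; the converse holds.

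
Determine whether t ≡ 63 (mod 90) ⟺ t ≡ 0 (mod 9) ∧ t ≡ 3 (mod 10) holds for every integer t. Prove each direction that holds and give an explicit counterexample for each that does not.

Both directions hold.

(⇒) Suppose t ≡ 63 (mod 90); write t = 90j + 63. Since 9 ∣ 90, reducing mod 9 gives t ≡ 63 ≡ 0 (mod 9); since 10 ∣ 90, reducing mod 10 gives t ≡ 63 ≡ 3 (mod 10).

(⇐) Conversely, if t ≡ 0 (mod 9) and t ≡ 3 (mod 10), then by the Chinese remainder theorem t ≡ 63 (mod 90). This is exactly t ≡ 63 (mod 90).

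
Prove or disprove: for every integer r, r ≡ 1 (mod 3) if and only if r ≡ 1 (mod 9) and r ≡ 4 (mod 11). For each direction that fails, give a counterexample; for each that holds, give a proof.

(⇒) fails; (⇐) holds.

(⇒) This fails: r = 1 gives 1 ≡ 1 (mod 3) but 1 ≡ 1 (mod 11), so the conjunction on the right does not hold.

(⇐) Conversely, if r ≡ 1 (mod 9) and r ≡ 4 (mod 11), then by the Chinese remainder theorem r ≡ 37 (mod 99). Since 37 ≡ 1 (mod 3) and 3 ∣ 99, we get r ≡ 1 (mod 3).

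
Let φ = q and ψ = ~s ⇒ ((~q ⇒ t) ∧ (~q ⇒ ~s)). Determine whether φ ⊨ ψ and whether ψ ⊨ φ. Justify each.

Only the forward direction holds.

(⟹) Assume the antecedent. If q is true, ~s ⇒ ((~q ⇒ t) ∧ (~q ⇒ ~s)) reduces to true regardless of the other variables. If q is false, the antecedent cannot hold. Either way ~s ⇒ ((~q ⇒ t) ∧ (~q ⇒ ~s)) holds.

(⟸) This fails. Under q = F, s = T, t = F, the left side is false but the right side is true.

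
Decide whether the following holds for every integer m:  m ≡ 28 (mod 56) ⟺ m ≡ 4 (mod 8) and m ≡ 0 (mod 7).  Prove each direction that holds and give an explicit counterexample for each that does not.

(→) Suppose m ≡ 28 (mod 56); write m = 56j + 28. Since 8 ∣ 56, reducing mod 8 gives m ≡ 28 ≡ 4 (mod 8); since 7 ∣ 56, reducing mod 7 gives m ≡ 28 ≡ 0 (mod 7).

(←) Conversely, if m ≡ 4 (mod 8) and m ≡ 0 (mod 7), then by the Chinese remainder theorem m ≡ 28 (mod 56). This is exactly m ≡ 28 (mod 56).

The biconditional holds.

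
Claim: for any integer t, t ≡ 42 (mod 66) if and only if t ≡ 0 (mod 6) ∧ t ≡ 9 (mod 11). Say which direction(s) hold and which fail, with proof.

[⇒] Suppose t ≡ 42 (mod 66); write t = 66j + 42. Since 6 ∣ 66, reducing mod 6 gives t ≡ 42 ≡ 0 (mod 6); since 11 ∣ 66, reducing mod 11 gives t ≡ 42 ≡ 9 (mod 11).

[⇐] Conversely, if t ≡ 0 (mod 6) and t ≡ 9 (mod 11), then by the Chinese remainder theorem t ≡ 42 (mod 66). This is exactly t ≡ 42 (mod 66).

Both implications hold.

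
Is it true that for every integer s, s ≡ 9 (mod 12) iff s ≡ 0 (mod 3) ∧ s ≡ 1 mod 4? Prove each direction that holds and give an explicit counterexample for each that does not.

(⇒) Suppose s ≡ 9 (mod 12); write s = 12j + 9. Since 3 ∣ 12, reducing mod 3 gives s ≡ 9 ≡ 0 (mod 3); since 4 ∣ 12, reducing mod 4 gives s ≡ 9 ≡ 1 (mod 4).

(⇐) Conversely, if s ≡ 0 (mod 3) and s ≡ 1 (mod 4), then by the Chinese remainder theorem s ≡ 9 (mod 12). This is exactly s ≡ 9 (mod 12).

Equivalent; both directions hold.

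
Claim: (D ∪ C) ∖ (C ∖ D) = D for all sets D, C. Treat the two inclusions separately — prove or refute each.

Both inclusions hold; the sets are equal.

(⟹) Let x ∈ (D ∪ C) ∖ (C ∖ D). Then either x ∈ D and x ∉ C; or x ∈ D ∩ C. In each case x ∈ D, so (D ∪ C) ∖ (C ∖ D) ⊆ D.

(⟸) Let x ∈ D. Then either x ∈ D and x ∉ C; or x ∈ D ∩ C. In each case x ∈ (D ∪ C) ∖ (C ∖ D), so D ⊆ (D ∪ C) ∖ (C ∖ D).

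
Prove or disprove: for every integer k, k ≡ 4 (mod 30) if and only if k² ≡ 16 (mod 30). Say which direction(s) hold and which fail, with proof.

[⇐] This fails: take k = 14. Then 14² = 196 ≡ 16 (mod 30), yet 14 ≡ 14 (mod 30), not 4.

[⇒] Suppose k ≡ 4 (mod 30). Write k = 30j + 4. Then (30j + 4)² = 900j² + 240j + 16 = 30(30j² + 8j) + 16, so k² ≡ 16 (mod 30).

Not equivalent: only (⇒) holds.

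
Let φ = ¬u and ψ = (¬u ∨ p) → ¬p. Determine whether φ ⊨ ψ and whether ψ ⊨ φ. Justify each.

(⟹) This fails. Under p = T, u = F, the left side is true but the right side is false.

(⟸) This fails. Under p = F, u = T, the left side is false but the right side is true.

Neither direction holds.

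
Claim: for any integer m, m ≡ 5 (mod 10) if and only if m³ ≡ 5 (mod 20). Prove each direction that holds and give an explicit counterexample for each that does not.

Only the reverse direction holds.

Converse. The residues r modulo 20 with r³ ≡ 5 (mod 20) are exactly {5}, and each is ≡ 5 (mod 10).

Forward direction. This fails: take m = 15. Then 15 ≡ 5 (mod 10), but 15³ = 3375 ≡ 15 (mod 20), not 5.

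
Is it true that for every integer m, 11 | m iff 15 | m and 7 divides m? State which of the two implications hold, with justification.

Neither direction holds.

(⇒) This fails: take m = 11. Certainly 11 ∣ 11, but 15 ∤ 11.

(⇐) This fails: take m = 105. Both 15 ∣ 105 and 7 ∣ 105, yet 105 is not a multiple of 11 (since 105 = 9·11 + 6), so 11 ∤ 105.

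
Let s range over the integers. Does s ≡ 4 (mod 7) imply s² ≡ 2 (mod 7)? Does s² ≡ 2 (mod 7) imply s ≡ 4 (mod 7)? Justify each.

Not equivalent: only (⇒) holds.

(⇒) Suppose s ≡ 4 (mod 7). Write s = 7j + 4. Then (7j + 4)² = 49j² + 56j + 16 = 7(7j² + 8j + 2) + 2, so s² ≡ 2 (mod 7).

(⇐) This fails: take s = 3. Then 3² = 9 ≡ 2 (mod 7), yet 3 ≡ 3 (mod 7), not 4.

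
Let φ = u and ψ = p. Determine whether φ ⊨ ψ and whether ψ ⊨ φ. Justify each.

Neither direction holds.

(→) This fails. Under u = T, p = F, the left side is true but the right side is false.

(←) This fails. Under u = F, p = T, the left side is false but the right side is true.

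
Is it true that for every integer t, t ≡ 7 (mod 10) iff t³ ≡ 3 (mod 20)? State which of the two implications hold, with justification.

Only the converse holds.

Converse. The residues r modulo 20 with r³ ≡ 3 (mod 20) are exactly {7}, and each is ≡ 7 (mod 10).

Forward direction. This fails: take t = 17. Then 17 ≡ 7 (mod 10), but 17³ = 4913 ≡ 13 (mod 20), not 3.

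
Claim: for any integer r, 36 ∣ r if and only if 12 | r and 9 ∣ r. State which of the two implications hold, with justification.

(⟸) Suppose 12 ∣ r and 9 ∣ r. Any common multiple of 12 and 9 is a multiple of their lcm; here lcm(12, 9) = 12·9/gcd(12, 9) = 108/3 = 36, so 36 ∣ r.

(⟹) If 36 ∣ r, write r = 36q. Since 36 = 3·12, r = 12·(3q), so 12 ∣ r; and since 36 = 4·9, r = 9·(4q), so 9 ∣ r.

Both directions hold.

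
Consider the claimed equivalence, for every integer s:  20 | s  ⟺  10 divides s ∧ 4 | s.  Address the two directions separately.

Equivalent; both directions hold.

[⇒] If 20 ∣ s, write s = 20q. Since 20 = 2·10, s = 10·(2q), so 10 ∣ s; and since 20 = 5·4, s = 4·(5q), so 4 ∣ s.

[⇐] Suppose 10 ∣ s and 4 ∣ s. Any common multiple of 10 and 4 is a multiple of their lcm; here lcm(10, 4) = 10·4/gcd(10, 4) = 40/2 = 20, so 20 ∣ s.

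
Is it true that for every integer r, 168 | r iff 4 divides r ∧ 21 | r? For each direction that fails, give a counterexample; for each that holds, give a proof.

(→) If 168 ∣ r, write r = 168q. Since 168 = 42·4, r = 4·(42q), so 4 ∣ r; and since 168 = 8·21, r = 21·(8q), so 21 ∣ r.

(←) This fails: take r = 84. Both 4 ∣ 84 and 21 ∣ 84, yet 84 is not a multiple of 168 (since 84 = 0·168 + 84), so 168 ∤ 84.

Not equivalent: only (⇒) holds.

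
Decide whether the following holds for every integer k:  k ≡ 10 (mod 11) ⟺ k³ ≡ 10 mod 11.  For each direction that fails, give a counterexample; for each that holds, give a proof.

(⇒) Suppose k ≡ 10 (mod 11). Write k = 11j + 10. Then (11j + 10)³ = 1331j³ + 3630j² + 3300j + 1000 = 11(121j³ + 330j² + 300j + 90) + 10, so k³ ≡ 10 (mod 11).

(⇐) Conversely, suppose k³ ≡ 10 (mod 11). The only residue r in {0, …, 10} with r³ ≡ 10 (mod 11) is r = 10, so k ≡ 10 (mod 11).

Both directions hold.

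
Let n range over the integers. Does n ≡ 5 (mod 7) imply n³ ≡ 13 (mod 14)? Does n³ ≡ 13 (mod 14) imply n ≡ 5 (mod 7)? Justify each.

(⇒) fails and (⇐) fails.

(→) This fails: take n = 12. Then 12 ≡ 5 (mod 7), but 12³ = 1728 ≡ 6 (mod 14), not 13.

(←) This fails: take n = 3. Then 3³ = 27 ≡ 13 (mod 14), yet 3 ≡ 3 (mod 7), not 5.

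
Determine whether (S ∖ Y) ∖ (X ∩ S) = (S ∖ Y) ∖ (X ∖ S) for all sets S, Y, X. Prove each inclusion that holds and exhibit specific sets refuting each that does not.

(⊆) Let x ∈ (S ∖ Y) ∖ (X ∩ S). Then x ∈ S and x ∉ Y, X, from which x ∈ (S ∖ Y) ∖ (X ∖ S).

(⊇) This inclusion fails. Take S = {1}, Y = ∅, X = {1}; then 1 ∈ (S ∖ Y) ∖ (X ∖ S) but 1 ∉ (S ∖ Y) ∖ (X ∩ S).

(⊆) holds; (⊇) fails.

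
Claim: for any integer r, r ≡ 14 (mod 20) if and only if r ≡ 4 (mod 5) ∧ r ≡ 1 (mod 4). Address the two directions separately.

Neither implication holds.

Forward direction. This fails: r = 14 gives 14 ≡ 14 (mod 20) but 14 ≡ 2 (mod 4), so the conjunction on the right does not hold.

Converse. This fails: r = 9 satisfies both congruences on the right (9 ≡ 4 mod 5 and 9 ≡ 1 mod 4) yet 9 ≡ 9 (mod 20), not 14.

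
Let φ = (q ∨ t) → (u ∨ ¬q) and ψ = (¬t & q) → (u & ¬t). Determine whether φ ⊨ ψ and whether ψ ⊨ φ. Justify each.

(⟹) Assume the antecedent. If q is true, the antecedent forces (q = T, u = T, t = F) or (q = T, u = T, t = T), and (¬t & q) → (u & ¬t) holds there. If q is false, (¬t & q) → (u & ¬t) reduces to true regardless of the other variables. Either way (¬t & q) → (u & ¬t) holds.

(⟸) This fails. Under q = T, u = F, t = T, the left side is false but the right side is true.

Not equivalent: only (⇒) holds.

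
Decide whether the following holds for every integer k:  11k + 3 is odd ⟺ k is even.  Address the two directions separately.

Both directions hold.

(⇐) Suppose k is even; write k = 2j. Then 11k + 3 = 11·(2j) + 3 = 2·11j + 3, which is odd.

(⇒) Suppose 11k + 3 is odd. Since 11 is odd, 11k and k have the same parity, so 11k + 3 ≡ k + 3 (mod 2). As 3 is odd, 11k + 3 is odd exactly when k is even. Thus k is even.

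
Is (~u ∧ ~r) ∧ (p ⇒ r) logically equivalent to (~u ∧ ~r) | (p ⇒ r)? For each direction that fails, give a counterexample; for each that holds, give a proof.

Only the forward implication holds.

(⟸) This fails. Under u = T, r = F, p = F, the left side is false but the right side is true.

(⟹) Assume the antecedent. If u is true, the antecedent cannot hold. If u is false, (~u ∧ ~r) | (p ⇒ r) reduces to true regardless of the other variables. Either way (~u ∧ ~r) | (p ⇒ r) holds.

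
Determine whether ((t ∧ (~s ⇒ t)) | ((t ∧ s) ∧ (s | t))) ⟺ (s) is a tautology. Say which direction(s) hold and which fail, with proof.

Neither implication holds.

[⇒] This fails. Under s = F, t = T, the left side is true but the right side is false.

[⇐] This fails. Under s = T, t = F, the left side is false but the right side is true.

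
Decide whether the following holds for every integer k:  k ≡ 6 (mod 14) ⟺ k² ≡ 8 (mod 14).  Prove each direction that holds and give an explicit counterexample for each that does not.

(⇐) This fails: take k = 8. Then 8² = 64 ≡ 8 (mod 14), yet 8 ≡ 8 (mod 14), not 6.

(⇒) Suppose k ≡ 6 (mod 14). Write k = 14j + 6. Then (14j + 6)² = 196j² + 168j + 36 = 14(14j² + 12j + 2) + 8, so k² ≡ 8 (mod 14).

(⇒) holds; (⇐) fails.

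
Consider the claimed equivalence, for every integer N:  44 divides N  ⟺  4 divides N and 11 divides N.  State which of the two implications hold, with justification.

[⇒] If 44 ∣ N, write N = 44q. Since 44 = 11·4, N = 4·(11q), so 4 ∣ N; and since 44 = 4·11, N = 11·(4q), so 11 ∣ N.

[⇐] Suppose 4 ∣ N and 11 ∣ N. Any common multiple of 4 and 11 is a multiple of their lcm; here gcd(4, 11) = 1, so lcm(4, 11) = 4·11 = 44, so 44 ∣ N.

Both directions hold; the statement is true.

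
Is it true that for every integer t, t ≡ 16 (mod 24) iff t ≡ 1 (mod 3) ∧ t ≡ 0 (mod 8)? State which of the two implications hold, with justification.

Both implications hold.

(⇒) Suppose t ≡ 16 (mod 24); write t = 24j + 16. Since 3 ∣ 24, reducing mod 3 gives t ≡ 16 ≡ 1 (mod 3); since 8 ∣ 24, reducing mod 8 gives t ≡ 16 ≡ 0 (mod 8).

(⇐) Conversely, if t ≡ 1 (mod 3) and t ≡ 0 (mod 8), then by the Chinese remainder theorem t ≡ 16 (mod 24). This is exactly t ≡ 16 (mod 24).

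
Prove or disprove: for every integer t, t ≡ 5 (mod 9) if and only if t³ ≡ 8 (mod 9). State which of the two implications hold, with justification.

(⇒) Suppose t ≡ 5 (mod 9). Write t = 9j + 5. Then (9j + 5)³ = 729j³ + 1215j² + 675j + 125 = 9(81j³ + 135j² + 75j + 13) + 8, so t³ ≡ 8 (mod 9).

(⇐) This fails: take t = 2. Then 2³ = 8 ≡ 8 (mod 9), yet 2 ≡ 2 (mod 9), not 5.

Only the forward direction holds.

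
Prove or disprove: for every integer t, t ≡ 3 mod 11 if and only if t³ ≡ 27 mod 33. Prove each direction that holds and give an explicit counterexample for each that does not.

[⇒] This fails: take t = 14. Then 14 ≡ 3 (mod 11), but 14³ = 2744 ≡ 5 (mod 33), not 27.

[⇐] Conversely, the residues r modulo 33 with r³ ≡ 27 (mod 33) are exactly {3}, and each is ≡ 3 (mod 11).

Only the converse holds.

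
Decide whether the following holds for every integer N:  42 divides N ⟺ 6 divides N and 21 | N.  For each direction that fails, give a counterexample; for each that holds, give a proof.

Both directions hold.

(⟹) If 42 ∣ N, write N = 42q. Since 42 = 7·6, N = 6·(7q), so 6 ∣ N; and since 42 = 2·21, N = 21·(2q), so 21 ∣ N.

(⟸) Suppose 6 ∣ N and 21 ∣ N. Any common multiple of 6 and 21 is a multiple of their lcm; here lcm(6, 21) = 6·21/gcd(6, 21) = 126/3 = 42, so 42 ∣ N.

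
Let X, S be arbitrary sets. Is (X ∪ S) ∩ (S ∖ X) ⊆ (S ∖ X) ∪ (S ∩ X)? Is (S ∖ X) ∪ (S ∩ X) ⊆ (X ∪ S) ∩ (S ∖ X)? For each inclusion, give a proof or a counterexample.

(⊇) This inclusion fails. Take X = {1}, S = {1}; then 1 ∈ (S ∖ X) ∪ (S ∩ X) but 1 ∉ (X ∪ S) ∩ (S ∖ X).

(⊆) Let x ∈ (X ∪ S) ∩ (S ∖ X). Then x ∈ S and x ∉ X, from which x ∈ (S ∖ X) ∪ (S ∩ X).

The sets are not equal: only the forward inclusion holds.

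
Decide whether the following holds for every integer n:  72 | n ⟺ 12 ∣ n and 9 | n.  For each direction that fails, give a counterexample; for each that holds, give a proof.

[⇒] If 72 ∣ n, write n = 72q. Since 72 = 6·12, n = 12·(6q), so 12 ∣ n; and since 72 = 8·9, n = 9·(8q), so 9 ∣ n.

[⇐] This fails: take n = 36. Both 12 ∣ 36 and 9 ∣ 36, yet 36 is not a multiple of 72 (since 36 = 0·72 + 36), so 72 ∤ 36.

The forward direction holds; the converse fails.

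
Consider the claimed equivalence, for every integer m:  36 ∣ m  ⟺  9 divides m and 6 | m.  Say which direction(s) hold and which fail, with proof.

Only the forward implication holds.

(⇐) This fails: take m = 18. Both 9 ∣ 18 and 6 ∣ 18, yet 18 is not a multiple of 36 (since 18 = 0·36 + 18), so 36 ∤ 18.

(⇒) If 36 ∣ m, write m = 36q. Since 36 = 4·9, m = 9·(4q), so 9 ∣ m; and since 36 = 6·6, m = 6·(6q), so 6 ∣ m.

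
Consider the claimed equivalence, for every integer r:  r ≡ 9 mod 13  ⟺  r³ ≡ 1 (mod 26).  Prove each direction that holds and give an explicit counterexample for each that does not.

Both directions fail.

[⇒] This fails: take r = 22. Then 22 ≡ 9 (mod 13), but 22³ = 10648 ≡ 14 (mod 26), not 1.

[⇐] This fails: take r = 1. Then 1³ = 1 ≡ 1 (mod 26), yet 1 ≡ 1 (mod 13), not 9.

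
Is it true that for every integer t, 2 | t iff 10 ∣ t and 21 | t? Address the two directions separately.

The forward direction fails; the converse holds.

Forward direction. This fails: take t = 2. Certainly 2 ∣ 2, but 10 ∤ 2.

Converse. Suppose 10 ∣ t and 21 ∣ t. Any common multiple of 10 and 21 is a multiple of their lcm; here gcd(10, 21) = 1, so lcm(10, 21) = 10·21 = 210, so 210 ∣ t. Since 2 ∣ 210, it follows that 2 ∣ t.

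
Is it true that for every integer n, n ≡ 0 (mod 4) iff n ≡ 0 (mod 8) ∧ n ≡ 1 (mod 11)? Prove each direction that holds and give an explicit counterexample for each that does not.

(⇒) This fails: n = 0 gives 0 ≡ 0 (mod 4) but 0 ≡ 0 (mod 11), so the conjunction on the right does not hold.

(⇐) Conversely, if n ≡ 0 (mod 8) and n ≡ 1 (mod 11), then by the Chinese remainder theorem n ≡ 56 (mod 88). Since 56 ≡ 0 (mod 4) and 4 ∣ 88, we get n ≡ 0 (mod 4).

Not equivalent: only (⇐) holds.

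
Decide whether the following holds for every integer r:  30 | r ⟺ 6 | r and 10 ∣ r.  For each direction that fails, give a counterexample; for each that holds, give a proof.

Both directions hold; the statement is true.

(⇐) Suppose 6 ∣ r and 10 ∣ r. Any common multiple of 6 and 10 is a multiple of their lcm; here lcm(6, 10) = 6·10/gcd(6, 10) = 60/2 = 30, so 30 ∣ r.

(⇒) If 30 ∣ r, write r = 30q. Since 30 = 5·6, r = 6·(5q), so 6 ∣ r; and since 30 = 3·10, r = 10·(3q), so 10 ∣ r.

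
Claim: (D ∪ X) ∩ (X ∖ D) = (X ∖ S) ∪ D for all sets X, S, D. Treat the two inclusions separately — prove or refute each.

(⊆) fails and (⊇) fails.

(⊆) This inclusion fails. Take X = {1}, S = {1}, D = ∅; then 1 ∈ (D ∪ X) ∩ (X ∖ D) but 1 ∉ (X ∖ S) ∪ D.

(⊇) This inclusion fails. Take X = ∅, S = ∅, D = {1}; then 1 ∈ (X ∖ S) ∪ D but 1 ∉ (D ∪ X) ∩ (X ∖ D).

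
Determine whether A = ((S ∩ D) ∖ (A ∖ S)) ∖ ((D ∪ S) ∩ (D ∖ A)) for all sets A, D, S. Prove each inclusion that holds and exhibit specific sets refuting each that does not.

Only the reverse inclusion holds.

Forward inclusion. This inclusion fails. Take A = {1}, D = ∅, S = ∅; then 1 ∈ A but 1 ∉ ((S ∩ D) ∖ (A ∖ S)) ∖ ((D ∪ S) ∩ (D ∖ A)).

Reverse inclusion. Let x ∈ ((S ∩ D) ∖ (A ∖ S)) ∖ ((D ∪ S) ∩ (D ∖ A)). Then x ∈ A ∩ D ∩ S, from which x ∈ A.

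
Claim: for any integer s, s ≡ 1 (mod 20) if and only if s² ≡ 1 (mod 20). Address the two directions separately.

(⇒) holds; (⇐) fails.

Forward direction. Suppose s ≡ 1 (mod 20). Write s = 20j + 1. Then (20j + 1)² = 400j² + 40j + 1 = 20(20j² + 2j) + 1, so s² ≡ 1 (mod 20).

Converse. This fails: take s = 9. Then 9² = 81 ≡ 1 (mod 20), yet 9 ≡ 9 (mod 20), not 1.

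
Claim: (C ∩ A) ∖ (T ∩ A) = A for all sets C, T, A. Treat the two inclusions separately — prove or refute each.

Forward inclusion. Let x ∈ (C ∩ A) ∖ (T ∩ A). Then x ∈ C ∩ A and x ∉ T, from which x ∈ A.

Reverse inclusion. This inclusion fails. Take C = ∅, T = ∅, A = {1}; then 1 ∈ A but 1 ∉ (C ∩ A) ∖ (T ∩ A).

The sets are not equal: only the forward inclusion holds.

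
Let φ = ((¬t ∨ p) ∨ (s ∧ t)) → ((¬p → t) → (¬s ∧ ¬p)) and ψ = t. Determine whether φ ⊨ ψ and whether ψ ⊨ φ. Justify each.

(⇒) This fails. Under t = F, p = F, s = F, the left side is true but the right side is false.

(⇐) This fails. Under t = T, p = T, s = F, the left side is false but the right side is true.

Neither implication holds.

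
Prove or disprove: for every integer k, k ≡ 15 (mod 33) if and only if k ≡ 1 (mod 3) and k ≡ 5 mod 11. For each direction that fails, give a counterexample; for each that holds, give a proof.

Neither implication holds.

(⟹) This fails: k = 15 gives 15 ≡ 15 (mod 33) but 15 ≡ 0 (mod 3), so the conjunction on the right does not hold.

(⟸) This fails: k = 16 satisfies both congruences on the right (16 ≡ 1 mod 3 and 16 ≡ 5 mod 11) yet 16 ≡ 16 (mod 33), not 15.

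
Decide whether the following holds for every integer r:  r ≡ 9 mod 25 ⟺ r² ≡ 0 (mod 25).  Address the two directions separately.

Both directions fail.

(⟹) This fails: take r = 9. Then 9 ≡ 9 (mod 25), but 9² = 81 ≡ 6 (mod 25), not 0.

(⟸) This fails: take r = 0. Then 0² = 0 ≡ 0 (mod 25), yet 0 ≡ 0 (mod 25), not 9.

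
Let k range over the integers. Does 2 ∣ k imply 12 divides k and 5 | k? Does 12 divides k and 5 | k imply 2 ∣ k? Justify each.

Only the converse holds.

(→) This fails: take k = 2. Certainly 2 ∣ 2, but 12 ∤ 2.

(←) Suppose 12 ∣ k and 5 ∣ k. Any common multiple of 12 and 5 is a multiple of their lcm; here gcd(12, 5) = 1, so lcm(12, 5) = 12·5 = 60, so 60 ∣ k. Since 2 ∣ 60, it follows that 2 ∣ k.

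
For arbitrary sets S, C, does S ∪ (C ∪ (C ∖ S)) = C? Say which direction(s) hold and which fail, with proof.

(⟹) This inclusion fails. Take S = {1}, C = ∅; then 1 ∈ S ∪ (C ∪ (C ∖ S)) but 1 ∉ C.

(⟸) Let x ∈ C. Then either x ∈ C and x ∉ S; or x ∈ S ∩ C. In each case x ∈ S ∪ (C ∪ (C ∖ S)), so C ⊆ S ∪ (C ∪ (C ∖ S)).

The sets are not equal: only the reverse inclusion holds.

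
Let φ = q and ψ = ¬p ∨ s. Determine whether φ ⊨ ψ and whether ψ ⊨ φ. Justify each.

Neither implication holds.

(⇒) This fails. Under s = F, p = T, q = T, the left side is true but the right side is false.

(⇐) This fails. Under s = F, p = F, q = F, the left side is false but the right side is true.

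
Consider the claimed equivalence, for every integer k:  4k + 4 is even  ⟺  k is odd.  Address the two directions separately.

(⇒) fails; (⇐) holds.

[⇐] Suppose k is odd. Since 4 is even, 4k is even for every k, so 4k + 4 has the same parity as 4, which is even. Hence 4k + 4 is even.

[⇒] This fails: take k = 0. Then 4k + 4 = 4, which is even, yet k = 0 is even, not odd.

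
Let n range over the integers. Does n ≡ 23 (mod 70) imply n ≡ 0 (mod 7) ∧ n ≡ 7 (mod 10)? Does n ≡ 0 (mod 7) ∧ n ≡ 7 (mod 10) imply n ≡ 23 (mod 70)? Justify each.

(⇒) fails and (⇐) fails.

(⟹) This fails: n = 23 gives 23 ≡ 23 (mod 70) but 23 ≡ 2 (mod 7), so the conjunction on the right does not hold.

(⟸) This fails: n = 7 satisfies both congruences on the right (7 ≡ 0 mod 7 and 7 ≡ 7 mod 10) yet 7 ≡ 7 (mod 70), not 23.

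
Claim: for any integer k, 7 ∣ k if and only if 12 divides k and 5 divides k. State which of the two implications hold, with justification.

(→) This fails: take k = 7. Certainly 7 ∣ 7, but 12 ∤ 7.

(←) This fails: take k = 60. Both 12 ∣ 60 and 5 ∣ 60, yet 60 is not a multiple of 7 (since 60 = 8·7 + 4), so 7 ∤ 60.

Neither implication holds.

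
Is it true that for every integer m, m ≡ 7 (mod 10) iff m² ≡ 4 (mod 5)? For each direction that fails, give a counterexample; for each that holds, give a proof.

Converse. This fails: take m = 2. Then 2² = 4 ≡ 4 (mod 5), yet 2 ≡ 2 (mod 10), not 7.

Forward direction. Suppose m ≡ 7 (mod 10). Then m² ≡ 7² = 49 (mod 10), and since 5 ∣ 10, also m² ≡ 4 (mod 5).

Only the forward direction holds.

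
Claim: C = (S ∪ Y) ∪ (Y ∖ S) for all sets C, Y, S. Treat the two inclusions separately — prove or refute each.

Both inclusions fail.

(⟹) This inclusion fails. Take C = {1}, Y = ∅, S = ∅; then 1 ∈ C but 1 ∉ (S ∪ Y) ∪ (Y ∖ S).

(⟸) This inclusion fails. Take C = ∅, Y = {1}, S = ∅; then 1 ∈ (S ∪ Y) ∪ (Y ∖ S) but 1 ∉ C.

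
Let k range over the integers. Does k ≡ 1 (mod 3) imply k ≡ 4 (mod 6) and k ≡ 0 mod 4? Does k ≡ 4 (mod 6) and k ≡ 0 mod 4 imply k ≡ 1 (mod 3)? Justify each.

(⟹) This fails: k = 1 gives 1 ≡ 1 (mod 3) but 1 ≡ 1 (mod 6), so the conjunction on the right does not hold.

(⟸) Conversely, if k ≡ 4 (mod 6) and k ≡ 0 (mod 4), then by the Chinese remainder theorem k ≡ 4 (mod 12). Since 4 ≡ 1 (mod 3) and 3 ∣ 12, we get k ≡ 1 (mod 3).

Only the converse holds.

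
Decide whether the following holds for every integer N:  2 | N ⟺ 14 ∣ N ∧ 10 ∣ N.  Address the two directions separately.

[⇒] This fails: take N = 2. Certainly 2 ∣ 2, but 14 ∤ 2.

[⇐] Suppose 14 ∣ N and 10 ∣ N. Any common multiple of 14 and 10 is a multiple of their lcm; here lcm(14, 10) = 14·10/gcd(14, 10) = 140/2 = 70, so 70 ∣ N. Since 2 ∣ 70, it follows that 2 ∣ N.

(⇒) fails; (⇐) holds.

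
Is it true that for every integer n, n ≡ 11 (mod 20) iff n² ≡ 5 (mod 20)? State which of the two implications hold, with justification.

(⇒) fails and (⇐) fails.

(⇒) This fails: take n = 11. Then 11 ≡ 11 (mod 20), but 11² = 121 ≡ 1 (mod 20), not 5.

(⇐) This fails: take n = 5. Then 5² = 25 ≡ 5 (mod 20), yet 5 ≡ 5 (mod 20), not 11.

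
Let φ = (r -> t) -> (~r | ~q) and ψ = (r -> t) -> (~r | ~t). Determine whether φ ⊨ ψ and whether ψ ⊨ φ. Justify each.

(⇒) This fails. Under r = T, t = T, q = F, the left side is true but the right side is false.

(⇐) Assume the antecedent. If r is true, the antecedent forces (r = T, t = F, q = F) or (r = T, t = F, q = T), and (r -> t) -> (~r | ~q) holds there. If r is false, (r -> t) -> (~r | ~q) reduces to true regardless of the other variables. Either way (r -> t) -> (~r | ~q) holds.

Only the converse holds.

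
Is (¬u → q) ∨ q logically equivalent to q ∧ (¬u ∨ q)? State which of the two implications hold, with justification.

Only the reverse direction holds.

(⇒) This fails. Under q = F, u = T, the left side is true but the right side is false.

(⇐) Assume the antecedent. If q is true, (¬u → q) ∨ q reduces to true regardless of the other variables. If q is false, the antecedent cannot hold. Either way (¬u → q) ∨ q holds.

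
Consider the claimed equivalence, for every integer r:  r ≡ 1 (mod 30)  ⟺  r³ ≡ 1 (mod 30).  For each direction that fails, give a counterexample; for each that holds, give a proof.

[⇒] Suppose r ≡ 1 (mod 30). Write r = 30j + 1. Then (30j + 1)³ = 27000j³ + 2700j² + 90j + 1 = 30(900j³ + 90j² + 3j) + 1, so r³ ≡ 1 (mod 30).

[⇐] Conversely, suppose r³ ≡ 1 (mod 30). The only residue r in {0, …, 29} with r³ ≡ 1 (mod 30) is r = 1, so r ≡ 1 (mod 30).

Both directions hold.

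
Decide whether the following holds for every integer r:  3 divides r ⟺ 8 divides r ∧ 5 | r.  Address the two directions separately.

(⇒) fails and (⇐) fails.

(⟹) This fails: take r = 3. Certainly 3 ∣ 3, but 8 ∤ 3.

(⟸) This fails: take r = 40. Both 8 ∣ 40 and 5 ∣ 40, yet 40 is not a multiple of 3 (since 40 = 13·3 + 1), so 3 ∤ 40.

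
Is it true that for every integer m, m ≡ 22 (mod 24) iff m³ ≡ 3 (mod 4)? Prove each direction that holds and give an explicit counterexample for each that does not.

(⇒) This fails: take m = 22. Then 22 ≡ 22 (mod 24), but 22³ = 10648 ≡ 0 (mod 4), not 3.

(⇐) This fails: take m = 3. Then 3³ = 27 ≡ 3 (mod 4), yet 3 ≡ 3 (mod 24), not 22.

Neither implication holds.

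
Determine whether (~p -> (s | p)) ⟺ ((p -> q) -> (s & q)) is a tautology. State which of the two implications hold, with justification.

[⇒] This fails. Under s = T, q = F, p = F, the left side is true but the right side is false.

[⇐] Assume the antecedent. If s is true, ~p -> (s | p) reduces to true regardless of the other variables. If s is false, the antecedent forces (s = F, q = F, p = T), and ~p -> (s | p) holds there. Either way ~p -> (s | p) holds.

(⇒) fails; (⇐) holds.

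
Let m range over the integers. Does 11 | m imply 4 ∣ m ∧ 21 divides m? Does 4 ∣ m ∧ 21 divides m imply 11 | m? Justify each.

(⟹) This fails: take m = 11. Certainly 11 ∣ 11, but 4 ∤ 11.

(⟸) This fails: take m = 84. Both 4 ∣ 84 and 21 ∣ 84, yet 84 is not a multiple of 11 (since 84 = 7·11 + 7), so 11 ∤ 84.

Neither direction holds.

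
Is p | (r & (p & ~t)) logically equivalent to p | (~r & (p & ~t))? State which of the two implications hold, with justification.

Both implications hold.

Converse. Assume the antecedent. If r is true, the antecedent forces (r = T, p = T, t = F) or (r = T, p = T, t = T), and p | (r & (p & ~t)) holds there. If r is false, the antecedent forces (r = F, p = T, t = F) or (r = F, p = T, t = T), and p | (r & (p & ~t)) holds there. Either way p | (r & (p & ~t)) holds.

Forward direction. Assume the antecedent. If r is true, the antecedent forces (r = T, p = T, t = F) or (r = T, p = T, t = T), and p | (~r & (p & ~t)) holds there. If r is false, the antecedent forces (r = F, p = T, t = F) or (r = F, p = T, t = T), and p | (~r & (p & ~t)) holds there. Either way p | (~r & (p & ~t)) holds.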